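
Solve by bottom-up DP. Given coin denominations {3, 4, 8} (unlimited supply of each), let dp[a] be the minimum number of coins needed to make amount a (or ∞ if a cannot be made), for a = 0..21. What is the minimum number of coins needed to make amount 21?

5

 a  0  1  2  3  4  5  6  7  8  9 10 11 12 13 14 15 16 17 18 19 20 21
dp  0  -  -  1  1  -  2  2  1  3  3  2  2  4  3  3  2  4  4  3  3  5
(- denotes ∞ / unreachable)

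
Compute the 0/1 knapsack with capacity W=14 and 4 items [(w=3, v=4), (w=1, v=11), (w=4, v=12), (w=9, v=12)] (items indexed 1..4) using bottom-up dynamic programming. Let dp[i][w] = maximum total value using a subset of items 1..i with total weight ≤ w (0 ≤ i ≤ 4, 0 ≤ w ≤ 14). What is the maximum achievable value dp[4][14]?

35

i\w   0   1   2   3   4   5   6   7   8   9  10  11  12  13  14
  0   0   0   0   0   0   0   0   0   0   0   0   0   0   0   0
  1   0   0   0   4   4   4   4   4   4   4   4   4   4   4   4
  2   0  11  11  11  15  15  15  15  15  15  15  15  15  15  15
  3   0  11  11  11  15  23  23  23  27  27  27  27  27  27  27
  4   0  11  11  11  15  23  23  23  27  27  27  27  27  27  35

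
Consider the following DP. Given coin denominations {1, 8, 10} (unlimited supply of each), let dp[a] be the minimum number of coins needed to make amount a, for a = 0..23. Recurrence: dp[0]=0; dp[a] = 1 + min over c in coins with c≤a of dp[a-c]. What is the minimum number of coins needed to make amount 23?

5

 a  0  1  2  3  4  5  6  7  8  9 10 11 12 13 14 15 16 17 18 19 20 21 22 23
dp  0  1  2  3  4  5  6  7  1  2  1  2  3  4  5  6  2  3  2  3  2  3  4  5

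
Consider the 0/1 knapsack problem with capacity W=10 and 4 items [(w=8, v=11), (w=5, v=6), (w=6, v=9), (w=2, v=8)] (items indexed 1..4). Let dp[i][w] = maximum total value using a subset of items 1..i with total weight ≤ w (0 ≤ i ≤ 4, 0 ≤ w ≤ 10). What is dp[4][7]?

i\w   0   1   2   3   4   5   6   7   8   9  10
  0   0   0   0   0   0   0   0   0   0   0   0
  1   0   0   0   0   0   0   0   0  11  11  11
  2   0   0   0   0   0   6   6   6  11  11  11
  3   0   0   0   0   0   6   9   9  11  11  11
  4   0   0   8   8   8   8   9  14  17  17  19

14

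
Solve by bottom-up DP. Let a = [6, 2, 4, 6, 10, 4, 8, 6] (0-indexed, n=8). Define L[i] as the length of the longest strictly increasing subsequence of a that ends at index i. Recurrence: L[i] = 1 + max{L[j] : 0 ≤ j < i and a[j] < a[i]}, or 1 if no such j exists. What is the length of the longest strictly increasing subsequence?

   i    0    1    2    3    4    5    6    7
a[i]    6    2    4    6   10    4    8    6
L[i]    1    1    2    3    4    2    4    3

4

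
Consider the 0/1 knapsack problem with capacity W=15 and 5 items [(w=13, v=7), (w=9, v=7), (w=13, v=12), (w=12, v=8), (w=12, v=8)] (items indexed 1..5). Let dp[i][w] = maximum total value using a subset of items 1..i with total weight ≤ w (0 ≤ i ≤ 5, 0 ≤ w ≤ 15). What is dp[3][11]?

7

i\w   0   1   2   3   4   5   6   7   8   9  10  11  12  13  14  15
  0   0   0   0   0   0   0   0   0   0   0   0   0   0   0   0   0
  1   0   0   0   0   0   0   0   0   0   0   0   0   0   7   7   7
  2   0   0   0   0   0   0   0   0   0   7   7   7   7   7   7   7
  3   0   0   0   0   0   0   0   0   0   7   7   7   7  12  12  12
  4   0   0   0   0   0   0   0   0   0   7   7   7   8  12  12  12
  5   0   0   0   0   0   0   0   0   0   7   7   7   8  12  12  12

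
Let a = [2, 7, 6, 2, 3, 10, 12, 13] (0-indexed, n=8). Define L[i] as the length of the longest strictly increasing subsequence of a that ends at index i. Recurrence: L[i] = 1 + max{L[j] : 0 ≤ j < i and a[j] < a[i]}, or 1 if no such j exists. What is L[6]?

4

   i    0    1    2    3    4    5    6    7
a[i]    2    7    6    2    3   10   12   13
L[i]    1    2    2    1    2    3    4    5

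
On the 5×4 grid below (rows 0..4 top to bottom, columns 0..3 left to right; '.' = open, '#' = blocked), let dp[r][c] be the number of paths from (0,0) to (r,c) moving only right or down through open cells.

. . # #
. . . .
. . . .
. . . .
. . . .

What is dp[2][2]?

r\c   0   1   2   3
  0   1   1   0   0
  1   1   2   2   2
  2   1   3   5   7
  3   1   4   9  16
  4   1   5  14  30

5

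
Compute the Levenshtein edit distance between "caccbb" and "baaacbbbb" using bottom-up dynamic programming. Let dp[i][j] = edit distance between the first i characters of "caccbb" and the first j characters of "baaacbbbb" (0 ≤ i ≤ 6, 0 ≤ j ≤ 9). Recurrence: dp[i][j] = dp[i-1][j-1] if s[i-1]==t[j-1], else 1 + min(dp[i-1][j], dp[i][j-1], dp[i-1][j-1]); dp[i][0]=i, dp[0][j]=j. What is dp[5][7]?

4

   ''  b  a  a  a  c  b  b  b  b
''  0  1  2  3  4  5  6  7  8  9
 c  1  1  2  3  4  4  5  6  7  8
 a  2  2  1  2  3  4  5  6  7  8
 c  3  3  2  2  3  3  4  5  6  7
 c  4  4  3  3  3  3  4  5  6  7
 b  5  4  4  4  4  4  3  4  5  6
 b  6  5  5  5  5  5  4  3  4  5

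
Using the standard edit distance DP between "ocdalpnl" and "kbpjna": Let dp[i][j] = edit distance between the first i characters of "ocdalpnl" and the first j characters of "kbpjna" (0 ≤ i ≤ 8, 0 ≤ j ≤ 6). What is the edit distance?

   ''  k  b  p  j  n  a
''  0  1  2  3  4  5  6
 o  1  1  2  3  4  5  6
 c  2  2  2  3  4  5  6
 d  3  3  3  3  4  5  6
 a  4  4  4  4  4  5  5
 l  5  5  5  5  5  5  6
 p  6  6  6  5  6  6  6
 n  7  7  7  6  6  6  7
 l  8  8  8  7  7  7  7

7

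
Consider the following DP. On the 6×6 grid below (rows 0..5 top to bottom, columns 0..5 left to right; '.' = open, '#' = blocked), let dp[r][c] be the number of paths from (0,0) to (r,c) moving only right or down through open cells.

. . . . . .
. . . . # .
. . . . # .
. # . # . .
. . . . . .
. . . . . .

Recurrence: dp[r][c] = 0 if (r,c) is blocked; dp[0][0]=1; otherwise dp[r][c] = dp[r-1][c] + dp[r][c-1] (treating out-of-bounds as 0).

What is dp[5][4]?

23

r\c   0   1   2   3   4   5
  0   1   1   1   1   1   1
  1   1   2   3   4   0   1
  2   1   3   6  10   0   1
  3   1   0   6   0   0   1
  4   1   1   7   7   7   8
  5   1   2   9  16  23  31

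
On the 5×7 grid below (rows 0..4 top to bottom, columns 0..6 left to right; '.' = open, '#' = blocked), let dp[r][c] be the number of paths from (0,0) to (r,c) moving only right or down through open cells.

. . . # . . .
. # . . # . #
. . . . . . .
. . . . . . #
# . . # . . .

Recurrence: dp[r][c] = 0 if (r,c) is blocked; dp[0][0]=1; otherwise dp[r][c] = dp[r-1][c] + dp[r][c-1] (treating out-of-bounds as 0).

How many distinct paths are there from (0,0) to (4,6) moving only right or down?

r\c   0   1   2   3   4   5   6
  0   1   1   1   0   0   0   0
  1   1   0   1   1   0   0   0
  2   1   1   2   3   3   3   3
  3   1   2   4   7  10  13   0
  4   0   2   6   0  10  23  23

23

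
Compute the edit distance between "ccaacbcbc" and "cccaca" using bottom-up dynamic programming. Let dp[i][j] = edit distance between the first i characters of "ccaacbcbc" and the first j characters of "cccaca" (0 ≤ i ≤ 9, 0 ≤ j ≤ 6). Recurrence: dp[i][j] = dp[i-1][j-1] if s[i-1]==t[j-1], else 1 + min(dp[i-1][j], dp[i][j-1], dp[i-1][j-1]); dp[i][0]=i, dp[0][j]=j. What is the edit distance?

   ''  c  c  c  a  c  a
''  0  1  2  3  4  5  6
 c  1  0  1  2  3  4  5
 c  2  1  0  1  2  3  4
 a  3  2  1  1  1  2  3
 a  4  3  2  2  1  2  2
 c  5  4  3  2  2  1  2
 b  6  5  4  3  3  2  2
 c  7  6  5  4  4  3  3
 b  8  7  6  5  5  4  4
 c  9  8  7  6  6  5  5

5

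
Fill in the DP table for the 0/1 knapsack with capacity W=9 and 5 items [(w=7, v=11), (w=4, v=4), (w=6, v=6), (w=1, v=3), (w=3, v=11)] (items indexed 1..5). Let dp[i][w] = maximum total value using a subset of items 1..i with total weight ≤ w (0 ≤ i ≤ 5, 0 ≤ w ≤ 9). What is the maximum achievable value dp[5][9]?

i\w   0   1   2   3   4   5   6   7   8   9
  0   0   0   0   0   0   0   0   0   0   0
  1   0   0   0   0   0   0   0  11  11  11
  2   0   0   0   0   4   4   4  11  11  11
  3   0   0   0   0   4   4   6  11  11  11
  4   0   3   3   3   4   7   7  11  14  14
  5   0   3   3  11  14  14  14  15  18  18

18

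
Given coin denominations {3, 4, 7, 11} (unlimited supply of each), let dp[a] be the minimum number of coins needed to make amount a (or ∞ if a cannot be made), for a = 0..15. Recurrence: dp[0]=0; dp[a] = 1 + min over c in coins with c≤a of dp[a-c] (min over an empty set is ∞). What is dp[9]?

3

 a  0  1  2  3  4  5  6  7  8  9 10 11 12 13 14 15
dp  0  -  -  1  1  -  2  1  2  3  2  1  3  3  2  2
(- denotes ∞ / unreachable)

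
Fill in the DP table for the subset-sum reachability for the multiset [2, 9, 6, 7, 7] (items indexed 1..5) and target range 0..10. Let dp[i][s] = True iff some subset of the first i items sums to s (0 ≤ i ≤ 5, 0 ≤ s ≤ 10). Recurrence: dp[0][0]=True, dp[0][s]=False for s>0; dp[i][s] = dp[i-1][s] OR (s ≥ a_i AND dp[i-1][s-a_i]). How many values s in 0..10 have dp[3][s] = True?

i\s   0   1   2   3   4   5   6   7   8   9  10
  0   T   F   F   F   F   F   F   F   F   F   F
  1   T   F   T   F   F   F   F   F   F   F   F
  2   T   F   T   F   F   F   F   F   F   T   F
  3   T   F   T   F   F   F   T   F   T   T   F
  4   T   F   T   F   F   F   T   T   T   T   F
  5   T   F   T   F   F   F   T   T   T   T   F

5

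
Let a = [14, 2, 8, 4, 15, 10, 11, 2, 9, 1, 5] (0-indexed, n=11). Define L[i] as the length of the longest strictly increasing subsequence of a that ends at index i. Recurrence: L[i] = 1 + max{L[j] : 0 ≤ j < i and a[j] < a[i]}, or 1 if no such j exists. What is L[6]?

   i    0    1    2    3    4    5    6    7    8    9   10
a[i]   14    2    8    4   15   10   11    2    9    1    5
L[i]    1    1    2    2    3    3    4    1    3    1    3

4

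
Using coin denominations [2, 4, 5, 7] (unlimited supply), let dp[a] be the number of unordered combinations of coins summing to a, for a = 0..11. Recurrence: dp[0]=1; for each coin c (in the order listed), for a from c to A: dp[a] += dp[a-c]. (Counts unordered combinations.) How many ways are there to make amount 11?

after  coin     0     1     2     3     4     5     6     7     8     9    10    11
          2     1     0     1     0     1     0     1     0     1     0     1     0
          4     1     0     1     0     2     0     2     0     3     0     3     0
          5     1     0     1     0     2     1     2     1     3     2     4     2
          7     1     0     1     0     2     1     2     2     3     3     4     4

4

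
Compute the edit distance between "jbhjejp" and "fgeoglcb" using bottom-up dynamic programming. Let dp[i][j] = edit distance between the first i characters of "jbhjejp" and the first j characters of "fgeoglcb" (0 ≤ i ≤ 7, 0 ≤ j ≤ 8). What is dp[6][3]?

5

   ''  f  g  e  o  g  l  c  b
''  0  1  2  3  4  5  6  7  8
 j  1  1  2  3  4  5  6  7  8
 b  2  2  2  3  4  5  6  7  7
 h  3  3  3  3  4  5  6  7  8
 j  4  4  4  4  4  5  6  7  8
 e  5  5  5  4  5  5  6  7  8
 j  6  6  6  5  5  6  6  7  8
 p  7  7  7  6  6  6  7  7  8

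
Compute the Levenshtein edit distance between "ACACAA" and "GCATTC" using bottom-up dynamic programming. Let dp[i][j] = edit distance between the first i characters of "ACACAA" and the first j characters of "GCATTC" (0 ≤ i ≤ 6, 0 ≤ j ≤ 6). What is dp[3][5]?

3

   ''  G  C  A  T  T  C
''  0  1  2  3  4  5  6
 A  1  1  2  2  3  4  5
 C  2  2  1  2  3  4  4
 A  3  3  2  1  2  3  4
 C  4  4  3  2  2  3  3
 A  5  5  4  3  3  3  4
 A  6  6  5  4  4  4  4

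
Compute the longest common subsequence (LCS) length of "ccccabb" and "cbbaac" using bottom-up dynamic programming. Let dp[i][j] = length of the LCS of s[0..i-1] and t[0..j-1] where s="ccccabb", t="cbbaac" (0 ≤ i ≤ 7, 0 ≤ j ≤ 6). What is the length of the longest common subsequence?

3

   ''  c  b  b  a  a  c
''  0  0  0  0  0  0  0
 c  0  1  1  1  1  1  1
 c  0  1  1  1  1  1  2
 c  0  1  1  1  1  1  2
 c  0  1  1  1  1  1  2
 a  0  1  1  1  2  2  2
 b  0  1  2  2  2  2  2
 b  0  1  2  3  3  3  3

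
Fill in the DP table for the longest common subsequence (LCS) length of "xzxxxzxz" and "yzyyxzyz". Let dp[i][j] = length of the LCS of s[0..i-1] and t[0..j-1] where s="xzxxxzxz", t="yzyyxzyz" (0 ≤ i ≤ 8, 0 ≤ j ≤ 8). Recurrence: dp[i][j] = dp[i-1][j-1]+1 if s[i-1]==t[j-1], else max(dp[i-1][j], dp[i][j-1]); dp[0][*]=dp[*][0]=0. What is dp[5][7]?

2

   ''  y  z  y  y  x  z  y  z
''  0  0  0  0  0  0  0  0  0
 x  0  0  0  0  0  1  1  1  1
 z  0  0  1  1  1  1  2  2  2
 x  0  0  1  1  1  2  2  2  2
 x  0  0  1  1  1  2  2  2  2
 x  0  0  1  1  1  2  2  2  2
 z  0  0  1  1  1  2  3  3  3
 x  0  0  1  1  1  2  3  3  3
 z  0  0  1  1  1  2  3  3  4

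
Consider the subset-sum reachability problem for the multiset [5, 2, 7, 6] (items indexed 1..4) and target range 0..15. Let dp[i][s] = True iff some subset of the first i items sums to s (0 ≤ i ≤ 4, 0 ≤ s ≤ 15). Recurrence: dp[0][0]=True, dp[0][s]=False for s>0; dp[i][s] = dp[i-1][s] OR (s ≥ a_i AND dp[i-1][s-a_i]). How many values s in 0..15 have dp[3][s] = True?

7

i\s   0   1   2   3   4   5   6   7   8   9  10  11  12  13  14  15
  0   T   F   F   F   F   F   F   F   F   F   F   F   F   F   F   F
  1   T   F   F   F   F   T   F   F   F   F   F   F   F   F   F   F
  2   T   F   T   F   F   T   F   T   F   F   F   F   F   F   F   F
  3   T   F   T   F   F   T   F   T   F   T   F   F   T   F   T   F
  4   T   F   T   F   F   T   T   T   T   T   F   T   T   T   T   T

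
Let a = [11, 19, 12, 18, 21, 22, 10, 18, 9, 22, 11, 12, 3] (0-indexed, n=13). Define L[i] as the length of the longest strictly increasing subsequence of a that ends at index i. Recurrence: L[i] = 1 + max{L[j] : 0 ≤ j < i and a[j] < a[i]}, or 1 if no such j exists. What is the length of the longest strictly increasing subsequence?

   i    0    1    2    3    4    5    6    7    8    9   10   11   12
a[i]   11   19   12   18   21   22   10   18    9   22   11   12    3
L[i]    1    2    2    3    4    5    1    3    1    5    2    3    1

5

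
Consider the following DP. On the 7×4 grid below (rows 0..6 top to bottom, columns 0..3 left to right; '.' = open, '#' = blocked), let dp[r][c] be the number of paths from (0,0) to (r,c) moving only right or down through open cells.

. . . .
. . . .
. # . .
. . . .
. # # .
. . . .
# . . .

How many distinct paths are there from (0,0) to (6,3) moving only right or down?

14

r\c   0   1   2   3
  0   1   1   1   1
  1   1   2   3   4
  2   1   0   3   7
  3   1   1   4  11
  4   1   0   0  11
  5   1   1   1  12
  6   0   1   2  14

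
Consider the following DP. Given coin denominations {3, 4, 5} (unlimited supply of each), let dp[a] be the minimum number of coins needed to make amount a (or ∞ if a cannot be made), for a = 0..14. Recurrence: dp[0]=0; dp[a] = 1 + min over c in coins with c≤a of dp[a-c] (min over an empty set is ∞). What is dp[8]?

2

 a  0  1  2  3  4  5  6  7  8  9 10 11 12 13 14
dp  0  -  -  1  1  1  2  2  2  2  2  3  3  3  3
(- denotes ∞ / unreachable)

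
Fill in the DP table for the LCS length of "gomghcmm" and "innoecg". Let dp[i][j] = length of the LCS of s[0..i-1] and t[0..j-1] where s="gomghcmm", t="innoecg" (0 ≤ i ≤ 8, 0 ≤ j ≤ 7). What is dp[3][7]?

1

   ''  i  n  n  o  e  c  g
''  0  0  0  0  0  0  0  0
 g  0  0  0  0  0  0  0  1
 o  0  0  0  0  1  1  1  1
 m  0  0  0  0  1  1  1  1
 g  0  0  0  0  1  1  1  2
 h  0  0  0  0  1  1  1  2
 c  0  0  0  0  1  1  2  2
 m  0  0  0  0  1  1  2  2
 m  0  0  0  0  1  1  2  2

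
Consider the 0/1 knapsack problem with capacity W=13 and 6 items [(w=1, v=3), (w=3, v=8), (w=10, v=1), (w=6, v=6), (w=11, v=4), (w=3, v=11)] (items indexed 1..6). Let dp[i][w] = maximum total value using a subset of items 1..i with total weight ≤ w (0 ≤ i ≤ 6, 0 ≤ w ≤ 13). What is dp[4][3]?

i\w   0   1   2   3   4   5   6   7   8   9  10  11  12  13
  0   0   0   0   0   0   0   0   0   0   0   0   0   0   0
  1   0   3   3   3   3   3   3   3   3   3   3   3   3   3
  2   0   3   3   8  11  11  11  11  11  11  11  11  11  11
  3   0   3   3   8  11  11  11  11  11  11  11  11  11  11
  4   0   3   3   8  11  11  11  11  11  14  17  17  17  17
  5   0   3   3   8  11  11  11  11  11  14  17  17  17  17
  6   0   3   3  11  14  14  19  22  22  22  22  22  25  28

8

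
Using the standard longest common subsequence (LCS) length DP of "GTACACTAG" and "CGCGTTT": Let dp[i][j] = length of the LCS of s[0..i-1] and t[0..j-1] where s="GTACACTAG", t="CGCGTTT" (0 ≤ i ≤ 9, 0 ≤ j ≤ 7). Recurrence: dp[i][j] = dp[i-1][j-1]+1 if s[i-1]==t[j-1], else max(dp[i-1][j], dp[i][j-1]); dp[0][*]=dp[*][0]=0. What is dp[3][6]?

   ''  C  G  C  G  T  T  T
''  0  0  0  0  0  0  0  0
 G  0  0  1  1  1  1  1  1
 T  0  0  1  1  1  2  2  2
 A  0  0  1  1  1  2  2  2
 C  0  1  1  2  2  2  2  2
 A  0  1  1  2  2  2  2  2
 C  0  1  1  2  2  2  2  2
 T  0  1  1  2  2  3  3  3
 A  0  1  1  2  2  3  3  3
 G  0  1  2  2  3  3  3  3

2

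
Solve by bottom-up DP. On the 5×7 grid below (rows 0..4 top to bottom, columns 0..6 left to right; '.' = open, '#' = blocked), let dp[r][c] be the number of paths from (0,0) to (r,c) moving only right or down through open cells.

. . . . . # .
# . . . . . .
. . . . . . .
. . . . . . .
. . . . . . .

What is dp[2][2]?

3

r\c   0   1   2   3   4   5   6
  0   1   1   1   1   1   0   0
  1   0   1   2   3   4   4   4
  2   0   1   3   6  10  14  18
  3   0   1   4  10  20  34  52
  4   0   1   5  15  35  69 121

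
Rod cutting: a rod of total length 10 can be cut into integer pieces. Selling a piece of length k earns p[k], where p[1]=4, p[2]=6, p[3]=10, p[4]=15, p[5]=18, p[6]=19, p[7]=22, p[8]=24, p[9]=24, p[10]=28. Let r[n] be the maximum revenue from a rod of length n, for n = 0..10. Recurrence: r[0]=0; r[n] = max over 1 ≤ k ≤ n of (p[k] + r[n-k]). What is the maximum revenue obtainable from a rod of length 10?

40

   n    0    1    2    3    4    5    6    7    8    9   10
r[n]    0    4    8   12   16   20   24   28   32   36   40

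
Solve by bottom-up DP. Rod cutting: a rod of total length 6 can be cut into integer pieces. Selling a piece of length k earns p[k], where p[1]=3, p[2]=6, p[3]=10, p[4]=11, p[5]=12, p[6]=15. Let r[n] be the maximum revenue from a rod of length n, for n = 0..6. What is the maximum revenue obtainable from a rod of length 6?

20

   n    0    1    2    3    4    5    6
r[n]    0    3    6   10   13   16   20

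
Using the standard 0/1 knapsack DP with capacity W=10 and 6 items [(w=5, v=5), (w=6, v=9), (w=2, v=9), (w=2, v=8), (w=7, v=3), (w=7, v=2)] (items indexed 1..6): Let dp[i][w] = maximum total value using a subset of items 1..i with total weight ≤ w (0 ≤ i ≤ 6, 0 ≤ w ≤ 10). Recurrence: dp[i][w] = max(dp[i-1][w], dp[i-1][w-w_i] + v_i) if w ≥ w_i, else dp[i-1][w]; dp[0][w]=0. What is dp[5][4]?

17

i\w   0   1   2   3   4   5   6   7   8   9  10
  0   0   0   0   0   0   0   0   0   0   0   0
  1   0   0   0   0   0   5   5   5   5   5   5
  2   0   0   0   0   0   5   9   9   9   9   9
  3   0   0   9   9   9   9   9  14  18  18  18
  4   0   0   9   9  17  17  17  17  18  22  26
  5   0   0   9   9  17  17  17  17  18  22  26
  6   0   0   9   9  17  17  17  17  18  22  26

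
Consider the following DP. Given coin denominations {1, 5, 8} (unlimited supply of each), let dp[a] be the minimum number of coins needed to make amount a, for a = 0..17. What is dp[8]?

 a  0  1  2  3  4  5  6  7  8  9 10 11 12 13 14 15 16 17
dp  0  1  2  3  4  1  2  3  1  2  2  3  4  2  3  3  2  3

1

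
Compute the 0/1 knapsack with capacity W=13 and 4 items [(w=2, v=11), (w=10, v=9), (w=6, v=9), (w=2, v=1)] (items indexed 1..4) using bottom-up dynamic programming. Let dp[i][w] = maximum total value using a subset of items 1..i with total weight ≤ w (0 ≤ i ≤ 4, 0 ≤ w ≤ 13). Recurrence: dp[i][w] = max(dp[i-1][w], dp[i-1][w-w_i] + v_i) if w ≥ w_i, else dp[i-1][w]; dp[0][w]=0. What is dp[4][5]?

i\w   0   1   2   3   4   5   6   7   8   9  10  11  12  13
  0   0   0   0   0   0   0   0   0   0   0   0   0   0   0
  1   0   0  11  11  11  11  11  11  11  11  11  11  11  11
  2   0   0  11  11  11  11  11  11  11  11  11  11  20  20
  3   0   0  11  11  11  11  11  11  20  20  20  20  20  20
  4   0   0  11  11  12  12  12  12  20  20  21  21  21  21

12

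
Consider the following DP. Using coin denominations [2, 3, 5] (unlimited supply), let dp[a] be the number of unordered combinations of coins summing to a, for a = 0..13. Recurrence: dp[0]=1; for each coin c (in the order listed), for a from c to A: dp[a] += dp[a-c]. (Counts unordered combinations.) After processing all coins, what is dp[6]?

2

after  coin     0     1     2     3     4     5     6     7     8     9    10    11    12    13
          2     1     0     1     0     1     0     1     0     1     0     1     0     1     0
          3     1     0     1     1     1     1     2     1     2     2     2     2     3     2
          5     1     0     1     1     1     2     2     2     3     3     4     4     5     5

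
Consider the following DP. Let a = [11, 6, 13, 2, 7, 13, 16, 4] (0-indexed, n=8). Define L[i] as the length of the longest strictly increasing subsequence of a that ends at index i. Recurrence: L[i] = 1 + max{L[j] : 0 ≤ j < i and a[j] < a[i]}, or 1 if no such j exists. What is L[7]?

2

   i    0    1    2    3    4    5    6    7
a[i]   11    6   13    2    7   13   16    4
L[i]    1    1    2    1    2    3    4    2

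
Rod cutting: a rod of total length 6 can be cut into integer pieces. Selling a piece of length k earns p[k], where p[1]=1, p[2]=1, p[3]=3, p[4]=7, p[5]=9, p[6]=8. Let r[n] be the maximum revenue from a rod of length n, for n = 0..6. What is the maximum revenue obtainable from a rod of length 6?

   n    0    1    2    3    4    5    6
r[n]    0    1    2    3    7    9   10

10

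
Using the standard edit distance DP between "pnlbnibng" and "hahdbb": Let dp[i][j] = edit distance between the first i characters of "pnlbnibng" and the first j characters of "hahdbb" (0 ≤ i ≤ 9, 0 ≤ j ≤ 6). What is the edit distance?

8

   ''  h  a  h  d  b  b
''  0  1  2  3  4  5  6
 p  1  1  2  3  4  5  6
 n  2  2  2  3  4  5  6
 l  3  3  3  3  4  5  6
 b  4  4  4  4  4  4  5
 n  5  5  5  5  5  5  5
 i  6  6  6  6  6  6  6
 b  7  7  7  7  7  6  6
 n  8  8  8  8  8  7  7
 g  9  9  9  9  9  8  8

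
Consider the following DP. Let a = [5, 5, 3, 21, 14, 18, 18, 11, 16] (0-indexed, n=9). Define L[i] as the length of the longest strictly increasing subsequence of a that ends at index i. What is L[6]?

3

   i    0    1    2    3    4    5    6    7    8
a[i]    5    5    3   21   14   18   18   11   16
L[i]    1    1    1    2    2    3    3    2    3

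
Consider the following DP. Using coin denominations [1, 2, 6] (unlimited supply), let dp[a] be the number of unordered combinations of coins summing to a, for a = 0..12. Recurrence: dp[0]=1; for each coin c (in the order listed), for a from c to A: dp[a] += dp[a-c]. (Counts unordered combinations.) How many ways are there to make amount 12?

12

after  coin     0     1     2     3     4     5     6     7     8     9    10    11    12
          1     1     1     1     1     1     1     1     1     1     1     1     1     1
          2     1     1     2     2     3     3     4     4     5     5     6     6     7
          6     1     1     2     2     3     3     5     5     7     7     9     9    12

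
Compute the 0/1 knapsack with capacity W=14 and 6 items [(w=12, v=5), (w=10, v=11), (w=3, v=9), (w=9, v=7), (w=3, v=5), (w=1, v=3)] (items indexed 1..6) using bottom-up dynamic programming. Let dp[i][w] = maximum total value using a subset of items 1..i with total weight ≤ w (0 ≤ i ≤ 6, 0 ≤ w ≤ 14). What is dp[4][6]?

9

i\w   0   1   2   3   4   5   6   7   8   9  10  11  12  13  14
  0   0   0   0   0   0   0   0   0   0   0   0   0   0   0   0
  1   0   0   0   0   0   0   0   0   0   0   0   0   5   5   5
  2   0   0   0   0   0   0   0   0   0   0  11  11  11  11  11
  3   0   0   0   9   9   9   9   9   9   9  11  11  11  20  20
  4   0   0   0   9   9   9   9   9   9   9  11  11  16  20  20
  5   0   0   0   9   9   9  14  14  14  14  14  14  16  20  20
  6   0   3   3   9  12  12  14  17  17  17  17  17  17  20  23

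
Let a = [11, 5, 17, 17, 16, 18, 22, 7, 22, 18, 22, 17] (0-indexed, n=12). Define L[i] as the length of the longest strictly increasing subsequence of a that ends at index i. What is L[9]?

3

   i    0    1    2    3    4    5    6    7    8    9   10   11
a[i]   11    5   17   17   16   18   22    7   22   18   22   17
L[i]    1    1    2    2    2    3    4    2    4    3    4    3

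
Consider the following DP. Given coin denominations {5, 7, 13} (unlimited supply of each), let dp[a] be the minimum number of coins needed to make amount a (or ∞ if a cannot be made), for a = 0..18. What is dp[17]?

3

 a  0  1  2  3  4  5  6  7  8  9 10 11 12 13 14 15 16 17 18
dp  0  -  -  -  -  1  -  1  -  -  2  -  2  1  2  3  -  3  2
(- denotes ∞ / unreachable)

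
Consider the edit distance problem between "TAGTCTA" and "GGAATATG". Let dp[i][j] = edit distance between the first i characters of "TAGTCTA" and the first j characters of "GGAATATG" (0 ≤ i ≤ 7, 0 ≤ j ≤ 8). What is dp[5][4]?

4

   ''  G  G  A  A  T  A  T  G
''  0  1  2  3  4  5  6  7  8
 T  1  1  2  3  4  4  5  6  7
 A  2  2  2  2  3  4  4  5  6
 G  3  2  2  3  3  4  5  5  5
 T  4  3  3  3  4  3  4  5  6
 C  5  4  4  4  4  4  4  5  6
 T  6  5  5  5  5  4  5  4  5
 A  7  6  6  5  5  5  4  5  5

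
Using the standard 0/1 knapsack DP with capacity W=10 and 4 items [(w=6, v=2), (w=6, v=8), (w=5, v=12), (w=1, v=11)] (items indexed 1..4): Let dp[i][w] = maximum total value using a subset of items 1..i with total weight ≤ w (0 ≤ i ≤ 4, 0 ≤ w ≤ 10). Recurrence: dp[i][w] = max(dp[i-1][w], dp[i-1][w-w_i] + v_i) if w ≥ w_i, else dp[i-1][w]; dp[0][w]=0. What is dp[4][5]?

i\w   0   1   2   3   4   5   6   7   8   9  10
  0   0   0   0   0   0   0   0   0   0   0   0
  1   0   0   0   0   0   0   2   2   2   2   2
  2   0   0   0   0   0   0   8   8   8   8   8
  3   0   0   0   0   0  12  12  12  12  12  12
  4   0  11  11  11  11  12  23  23  23  23  23

12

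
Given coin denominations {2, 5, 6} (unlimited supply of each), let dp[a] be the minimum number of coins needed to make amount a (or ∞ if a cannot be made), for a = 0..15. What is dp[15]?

 a  0  1  2  3  4  5  6  7  8  9 10 11 12 13 14 15
dp  0  -  1  -  2  1  1  2  2  3  2  2  2  3  3  3
(- denotes ∞ / unreachable)

3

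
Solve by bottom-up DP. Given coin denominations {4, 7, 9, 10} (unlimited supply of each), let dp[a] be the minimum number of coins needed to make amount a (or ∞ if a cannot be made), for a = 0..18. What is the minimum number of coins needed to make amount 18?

2

 a  0  1  2  3  4  5  6  7  8  9 10 11 12 13 14 15 16 17 18
dp  0  -  -  -  1  -  -  1  2  1  1  2  3  2  2  3  2  2  2
(- denotes ∞ / unreachable)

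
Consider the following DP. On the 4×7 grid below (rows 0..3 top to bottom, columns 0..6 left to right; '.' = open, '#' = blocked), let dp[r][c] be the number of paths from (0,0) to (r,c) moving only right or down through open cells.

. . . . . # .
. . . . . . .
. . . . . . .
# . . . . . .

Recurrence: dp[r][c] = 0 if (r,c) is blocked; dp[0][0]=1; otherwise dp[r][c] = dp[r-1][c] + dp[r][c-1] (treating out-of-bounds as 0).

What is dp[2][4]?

15

r\c   0   1   2   3   4   5   6
  0   1   1   1   1   1   0   0
  1   1   2   3   4   5   5   5
  2   1   3   6  10  15  20  25
  3   0   3   9  19  34  54  79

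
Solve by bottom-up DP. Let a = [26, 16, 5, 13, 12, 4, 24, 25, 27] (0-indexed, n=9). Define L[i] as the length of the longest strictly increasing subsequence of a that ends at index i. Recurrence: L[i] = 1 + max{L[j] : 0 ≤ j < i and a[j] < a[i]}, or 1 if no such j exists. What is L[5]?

1

   i    0    1    2    3    4    5    6    7    8
a[i]   26   16    5   13   12    4   24   25   27
L[i]    1    1    1    2    2    1    3    4    5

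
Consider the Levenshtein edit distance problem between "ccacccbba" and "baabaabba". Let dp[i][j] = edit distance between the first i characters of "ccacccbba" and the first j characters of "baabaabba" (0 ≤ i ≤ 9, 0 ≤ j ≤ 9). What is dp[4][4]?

3

   ''  b  a  a  b  a  a  b  b  a
''  0  1  2  3  4  5  6  7  8  9
 c  1  1  2  3  4  5  6  7  8  9
 c  2  2  2  3  4  5  6  7  8  9
 a  3  3  2  2  3  4  5  6  7  8
 c  4  4  3  3  3  4  5  6  7  8
 c  5  5  4  4  4  4  5  6  7  8
 c  6  6  5  5  5  5  5  6  7  8
 b  7  6  6  6  5  6  6  5  6  7
 b  8  7  7  7  6  6  7  6  5  6
 a  9  8  7  7  7  6  6  7  6  5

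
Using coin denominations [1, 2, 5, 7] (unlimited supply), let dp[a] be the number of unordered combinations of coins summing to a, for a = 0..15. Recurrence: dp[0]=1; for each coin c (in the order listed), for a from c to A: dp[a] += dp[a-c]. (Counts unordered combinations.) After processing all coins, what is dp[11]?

after  coin     0     1     2     3     4     5     6     7     8     9    10    11    12    13    14    15
          1     1     1     1     1     1     1     1     1     1     1     1     1     1     1     1     1
          2     1     1     2     2     3     3     4     4     5     5     6     6     7     7     8     8
          5     1     1     2     2     3     4     5     6     7     8    10    11    13    14    16    18
          7     1     1     2     2     3     4     5     7     8    10    12    14    17    19    23    26

14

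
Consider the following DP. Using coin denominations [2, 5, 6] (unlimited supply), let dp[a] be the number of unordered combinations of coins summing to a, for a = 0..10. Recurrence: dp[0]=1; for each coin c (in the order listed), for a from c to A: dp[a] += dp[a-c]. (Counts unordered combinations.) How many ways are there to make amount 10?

after  coin     0     1     2     3     4     5     6     7     8     9    10
          2     1     0     1     0     1     0     1     0     1     0     1
          5     1     0     1     0     1     1     1     1     1     1     2
          6     1     0     1     0     1     1     2     1     2     1     3

3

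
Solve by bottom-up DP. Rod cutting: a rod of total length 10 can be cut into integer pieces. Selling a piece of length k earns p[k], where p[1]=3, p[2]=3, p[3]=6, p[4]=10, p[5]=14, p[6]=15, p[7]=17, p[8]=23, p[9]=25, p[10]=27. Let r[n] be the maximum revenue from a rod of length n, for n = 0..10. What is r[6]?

18

   n    0    1    2    3    4    5    6    7    8    9   10
r[n]    0    3    6    9   12   15   18   21   24   27   30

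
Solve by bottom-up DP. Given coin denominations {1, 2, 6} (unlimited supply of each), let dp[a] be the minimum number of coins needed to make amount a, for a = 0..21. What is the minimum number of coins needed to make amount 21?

5

 a  0  1  2  3  4  5  6  7  8  9 10 11 12 13 14 15 16 17 18 19 20 21
dp  0  1  1  2  2  3  1  2  2  3  3  4  2  3  3  4  4  5  3  4  4  5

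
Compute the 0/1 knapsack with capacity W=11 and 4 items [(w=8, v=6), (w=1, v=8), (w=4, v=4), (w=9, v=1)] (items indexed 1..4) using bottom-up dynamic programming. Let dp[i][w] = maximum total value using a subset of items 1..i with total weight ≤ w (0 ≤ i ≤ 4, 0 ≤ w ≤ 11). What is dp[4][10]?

i\w   0   1   2   3   4   5   6   7   8   9  10  11
  0   0   0   0   0   0   0   0   0   0   0   0   0
  1   0   0   0   0   0   0   0   0   6   6   6   6
  2   0   8   8   8   8   8   8   8   8  14  14  14
  3   0   8   8   8   8  12  12  12  12  14  14  14
  4   0   8   8   8   8  12  12  12  12  14  14  14

14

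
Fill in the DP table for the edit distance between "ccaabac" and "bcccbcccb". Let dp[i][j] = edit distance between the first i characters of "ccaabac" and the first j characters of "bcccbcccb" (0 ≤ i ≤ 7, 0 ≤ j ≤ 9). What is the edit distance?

   ''  b  c  c  c  b  c  c  c  b
''  0  1  2  3  4  5  6  7  8  9
 c  1  1  1  2  3  4  5  6  7  8
 c  2  2  1  1  2  3  4  5  6  7
 a  3  3  2  2  2  3  4  5  6  7
 a  4  4  3  3  3  3  4  5  6  7
 b  5  4  4  4  4  3  4  5  6  6
 a  6  5  5  5  5  4  4  5  6  7
 c  7  6  5  5  5  5  4  4  5  6

6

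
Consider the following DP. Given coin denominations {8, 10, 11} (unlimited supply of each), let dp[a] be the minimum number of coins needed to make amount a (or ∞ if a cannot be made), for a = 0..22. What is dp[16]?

 a  0  1  2  3  4  5  6  7  8  9 10 11 12 13 14 15 16 17 18 19 20 21 22
dp  0  -  -  -  -  -  -  -  1  -  1  1  -  -  -  -  2  -  2  2  2  2  2
(- denotes ∞ / unreachable)

2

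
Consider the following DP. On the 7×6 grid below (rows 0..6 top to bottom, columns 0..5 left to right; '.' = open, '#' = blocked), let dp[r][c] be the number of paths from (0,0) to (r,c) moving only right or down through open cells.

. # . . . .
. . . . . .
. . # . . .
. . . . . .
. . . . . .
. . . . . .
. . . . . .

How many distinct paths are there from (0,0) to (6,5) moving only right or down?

r\c   0   1   2   3   4   5
  0   1   0   0   0   0   0
  1   1   1   1   1   1   1
  2   1   2   0   1   2   3
  3   1   3   3   4   6   9
  4   1   4   7  11  17  26
  5   1   5  12  23  40  66
  6   1   6  18  41  81 147

147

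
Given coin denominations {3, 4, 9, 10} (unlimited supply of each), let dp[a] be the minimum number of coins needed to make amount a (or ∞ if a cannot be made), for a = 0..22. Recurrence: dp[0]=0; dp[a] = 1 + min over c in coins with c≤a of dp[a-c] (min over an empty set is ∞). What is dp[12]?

2

 a  0  1  2  3  4  5  6  7  8  9 10 11 12 13 14 15 16 17 18 19 20 21 22
dp  0  -  -  1  1  -  2  2  2  1  1  3  2  2  2  3  3  3  2  2  2  3  3
(- denotes ∞ / unreachable)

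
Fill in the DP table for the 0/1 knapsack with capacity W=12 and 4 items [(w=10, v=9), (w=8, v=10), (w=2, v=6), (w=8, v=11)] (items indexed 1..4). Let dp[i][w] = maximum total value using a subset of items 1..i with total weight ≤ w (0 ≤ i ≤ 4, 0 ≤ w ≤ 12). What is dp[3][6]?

6

i\w   0   1   2   3   4   5   6   7   8   9  10  11  12
  0   0   0   0   0   0   0   0   0   0   0   0   0   0
  1   0   0   0   0   0   0   0   0   0   0   9   9   9
  2   0   0   0   0   0   0   0   0  10  10  10  10  10
  3   0   0   6   6   6   6   6   6  10  10  16  16  16
  4   0   0   6   6   6   6   6   6  11  11  17  17  17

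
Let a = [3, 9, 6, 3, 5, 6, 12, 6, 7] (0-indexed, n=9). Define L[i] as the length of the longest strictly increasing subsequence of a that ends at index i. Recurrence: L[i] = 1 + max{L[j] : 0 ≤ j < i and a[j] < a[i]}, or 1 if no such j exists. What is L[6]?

   i    0    1    2    3    4    5    6    7    8
a[i]    3    9    6    3    5    6   12    6    7
L[i]    1    2    2    1    2    3    4    3    4

4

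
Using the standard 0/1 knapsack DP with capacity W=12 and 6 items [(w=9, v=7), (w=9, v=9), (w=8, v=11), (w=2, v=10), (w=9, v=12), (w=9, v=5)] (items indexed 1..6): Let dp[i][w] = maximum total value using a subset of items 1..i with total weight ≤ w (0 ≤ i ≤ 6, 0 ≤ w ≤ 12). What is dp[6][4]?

10

i\w   0   1   2   3   4   5   6   7   8   9  10  11  12
  0   0   0   0   0   0   0   0   0   0   0   0   0   0
  1   0   0   0   0   0   0   0   0   0   7   7   7   7
  2   0   0   0   0   0   0   0   0   0   9   9   9   9
  3   0   0   0   0   0   0   0   0  11  11  11  11  11
  4   0   0  10  10  10  10  10  10  11  11  21  21  21
  5   0   0  10  10  10  10  10  10  11  12  21  22  22
  6   0   0  10  10  10  10  10  10  11  12  21  22  22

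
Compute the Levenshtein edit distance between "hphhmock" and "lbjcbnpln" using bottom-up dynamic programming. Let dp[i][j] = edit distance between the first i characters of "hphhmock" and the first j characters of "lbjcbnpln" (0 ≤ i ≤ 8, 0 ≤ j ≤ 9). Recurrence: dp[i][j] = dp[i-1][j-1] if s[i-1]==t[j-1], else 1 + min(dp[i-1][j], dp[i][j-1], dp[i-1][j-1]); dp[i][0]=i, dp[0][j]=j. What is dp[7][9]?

   ''  l  b  j  c  b  n  p  l  n
''  0  1  2  3  4  5  6  7  8  9
 h  1  1  2  3  4  5  6  7  8  9
 p  2  2  2  3  4  5  6  6  7  8
 h  3  3  3  3  4  5  6  7  7  8
 h  4  4  4  4  4  5  6  7  8  8
 m  5  5  5  5  5  5  6  7  8  9
 o  6  6  6  6  6  6  6  7  8  9
 c  7  7  7  7  6  7  7  7  8  9
 k  8  8  8  8  7  7  8  8  8  9

9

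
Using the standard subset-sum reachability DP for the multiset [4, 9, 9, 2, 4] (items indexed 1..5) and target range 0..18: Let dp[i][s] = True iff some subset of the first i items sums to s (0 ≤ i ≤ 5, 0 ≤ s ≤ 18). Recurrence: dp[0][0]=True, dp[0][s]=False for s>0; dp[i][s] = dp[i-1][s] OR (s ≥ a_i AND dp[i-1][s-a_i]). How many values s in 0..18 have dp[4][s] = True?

i\s   0   1   2   3   4   5   6   7   8   9  10  11  12  13  14  15  16  17  18
  0   T   F   F   F   F   F   F   F   F   F   F   F   F   F   F   F   F   F   F
  1   T   F   F   F   T   F   F   F   F   F   F   F   F   F   F   F   F   F   F
  2   T   F   F   F   T   F   F   F   F   T   F   F   F   T   F   F   F   F   F
  3   T   F   F   F   T   F   F   F   F   T   F   F   F   T   F   F   F   F   T
  4   T   F   T   F   T   F   T   F   F   T   F   T   F   T   F   T   F   F   T
  5   T   F   T   F   T   F   T   F   T   T   T   T   F   T   F   T   F   T   T

9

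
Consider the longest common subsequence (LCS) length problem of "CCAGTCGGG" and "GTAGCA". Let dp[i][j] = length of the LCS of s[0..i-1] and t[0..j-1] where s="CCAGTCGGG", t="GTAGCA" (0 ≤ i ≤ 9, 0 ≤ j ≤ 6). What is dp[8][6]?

3

   ''  G  T  A  G  C  A
''  0  0  0  0  0  0  0
 C  0  0  0  0  0  1  1
 C  0  0  0  0  0  1  1
 A  0  0  0  1  1  1  2
 G  0  1  1  1  2  2  2
 T  0  1  2  2  2  2  2
 C  0  1  2  2  2  3  3
 G  0  1  2  2  3  3  3
 G  0  1  2  2  3  3  3
 G  0  1  2  2  3  3  3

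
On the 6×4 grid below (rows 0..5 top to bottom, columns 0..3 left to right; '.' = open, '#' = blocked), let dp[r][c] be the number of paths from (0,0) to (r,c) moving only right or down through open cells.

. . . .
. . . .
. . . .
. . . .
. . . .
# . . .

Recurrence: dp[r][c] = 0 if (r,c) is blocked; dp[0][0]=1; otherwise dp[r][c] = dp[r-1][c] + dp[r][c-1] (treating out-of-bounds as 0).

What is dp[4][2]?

r\c   0   1   2   3
  0   1   1   1   1
  1   1   2   3   4
  2   1   3   6  10
  3   1   4  10  20
  4   1   5  15  35
  5   0   5  20  55

15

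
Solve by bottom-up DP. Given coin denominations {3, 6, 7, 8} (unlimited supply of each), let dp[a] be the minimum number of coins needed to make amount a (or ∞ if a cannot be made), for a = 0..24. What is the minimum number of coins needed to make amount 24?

3

 a  0  1  2  3  4  5  6  7  8  9 10 11 12 13 14 15 16 17 18 19 20 21 22 23 24
dp  0  -  -  1  -  -  1  1  1  2  2  2  2  2  2  2  2  3  3  3  3  3  3  3  3
(- denotes ∞ / unreachable)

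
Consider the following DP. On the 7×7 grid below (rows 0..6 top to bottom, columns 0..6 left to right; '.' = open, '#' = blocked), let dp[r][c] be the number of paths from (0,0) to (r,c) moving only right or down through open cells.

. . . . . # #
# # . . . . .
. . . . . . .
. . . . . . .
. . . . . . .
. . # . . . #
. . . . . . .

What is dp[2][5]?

9

r\c   0   1   2   3   4   5   6
  0   1   1   1   1   1   0   0
  1   0   0   1   2   3   3   3
  2   0   0   1   3   6   9  12
  3   0   0   1   4  10  19  31
  4   0   0   1   5  15  34  65
  5   0   0   0   5  20  54   0
  6   0   0   0   5  25  79  79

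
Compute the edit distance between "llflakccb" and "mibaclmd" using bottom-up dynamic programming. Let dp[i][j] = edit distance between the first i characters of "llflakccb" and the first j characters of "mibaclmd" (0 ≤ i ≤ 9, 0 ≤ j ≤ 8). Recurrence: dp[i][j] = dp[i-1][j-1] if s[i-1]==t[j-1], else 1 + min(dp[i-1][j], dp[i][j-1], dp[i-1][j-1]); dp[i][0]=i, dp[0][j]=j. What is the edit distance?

8

   ''  m  i  b  a  c  l  m  d
''  0  1  2  3  4  5  6  7  8
 l  1  1  2  3  4  5  5  6  7
 l  2  2  2  3  4  5  5  6  7
 f  3  3  3  3  4  5  6  6  7
 l  4  4  4  4  4  5  5  6  7
 a  5  5  5  5  4  5  6  6  7
 k  6  6  6  6  5  5  6  7  7
 c  7  7  7  7  6  5  6  7  8
 c  8  8  8  8  7  6  6  7  8
 b  9  9  9  8  8  7  7  7  8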